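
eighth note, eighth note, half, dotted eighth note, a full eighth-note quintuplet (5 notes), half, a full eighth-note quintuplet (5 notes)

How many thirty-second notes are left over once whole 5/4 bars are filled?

38

One bar of 5/4 = 20 sixteenth notes.
Express everything in sixteenth notes: eighth note = 2; eighth note = 2; half = 8; dotted eighth note = 3; a full eighth-note quintuplet (5 notes) (five quintuplet eighths span one half) = 8; half = 8; a full eighth-note quintuplet (5 notes) (five quintuplet eighths span one half) = 8.
Total: 2 + 2 + 8 + 3 + 8 + 8 + 8 = 39.
39 ÷ 20 = 1 complete bar with 19 sixteenth notes remaining = 38 thirty-second notes.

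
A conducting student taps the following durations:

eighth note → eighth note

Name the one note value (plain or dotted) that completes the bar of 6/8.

The bar of 6/8 = 6 eighth notes.
Express everything in eighth notes: eighth note = 1; eighth note = 1.
Adding: 1 + 1 = 2.
Remaining: 6 − 2 = 4 eighth notes, which is a half note.

half note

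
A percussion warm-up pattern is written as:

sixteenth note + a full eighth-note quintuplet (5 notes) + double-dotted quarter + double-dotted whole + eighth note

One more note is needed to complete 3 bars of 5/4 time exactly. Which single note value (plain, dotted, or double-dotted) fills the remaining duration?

double-dotted half note

3 bars of 5/4 = 60 sixteenth notes.
Each duration in sixteenth notes: sixteenth note = 1; a full eighth-note quintuplet (5 notes) (five quintuplet eighths span one half) = 8; double-dotted quarter = 7; double-dotted whole = 28; eighth note = 2.
Total: 1 + 8 + 7 + 28 + 2 = 46.
Remaining: 60 − 46 = 14 sixteenth notes, which is a double-dotted half note.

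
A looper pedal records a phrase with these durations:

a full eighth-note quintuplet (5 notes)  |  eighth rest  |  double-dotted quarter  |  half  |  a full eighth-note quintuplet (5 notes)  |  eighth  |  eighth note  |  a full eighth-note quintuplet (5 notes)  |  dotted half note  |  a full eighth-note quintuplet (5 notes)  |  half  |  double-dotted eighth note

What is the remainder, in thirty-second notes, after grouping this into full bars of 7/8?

One bar of 7/8 = 28 thirty-second notes.
Working in thirty-second notes: a full eighth-note quintuplet (5 notes) (five quintuplet eighths span one half) = 16; eighth rest = 4; double-dotted quarter = 14; half = 16; a full eighth-note quintuplet (5 notes) (five quintuplet eighths span one half) = 16; eighth = 4; eighth note = 4; a full eighth-note quintuplet (5 notes) (five quintuplet eighths span one half) = 16; dotted half note = 24; a full eighth-note quintuplet (5 notes) (five quintuplet eighths span one half) = 16; half = 16; double-dotted eighth note = 7.
Total: 16 + 4 + 14 + 16 + 16 + 4 + 4 + 16 + 24 + 16 + 16 + 7 = 153.
153 ÷ 28 = 5 complete bars with 13 thirty-second notes remaining.

13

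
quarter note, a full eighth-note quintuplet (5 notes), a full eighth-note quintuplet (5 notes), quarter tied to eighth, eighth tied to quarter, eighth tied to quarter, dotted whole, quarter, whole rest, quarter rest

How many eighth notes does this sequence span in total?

43

Convert each value to eighth notes: quarter note = 2; a full eighth-note quintuplet (5 notes) (five quintuplet eighths span one half) = 4; a full eighth-note quintuplet (5 notes) (five quintuplet eighths span one half) = 4; quarter tied to eighth (quarter + eighth) = 3; eighth tied to quarter (eighth + quarter) = 3; eighth tied to quarter (eighth + quarter) = 3; dotted whole = 12; quarter = 2; whole rest = 8; quarter rest = 2.
Sum: 2 + 4 + 4 + 3 + 3 + 3 + 12 + 2 + 8 + 2 = 43 eighth notes.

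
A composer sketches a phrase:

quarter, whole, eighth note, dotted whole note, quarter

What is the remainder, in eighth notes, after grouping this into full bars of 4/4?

1

One bar of 4/4 = 8 eighth notes.
Convert each value to eighth notes: quarter = 2; whole = 8; eighth note = 1; dotted whole note = 12; quarter = 2.
Adding: 2 + 8 + 1 + 12 + 2 = 25.
25 ÷ 8 = 3 complete bars with 1 eighth note remaining.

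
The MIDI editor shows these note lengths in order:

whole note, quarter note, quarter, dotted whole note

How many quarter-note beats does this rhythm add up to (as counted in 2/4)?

One quarter-note beat = 2 eighth notes.
Convert each value to eighth notes: whole note = 8; quarter note = 2; quarter = 2; dotted whole note = 12.
Altogether 8 + 2 + 2 + 12 = 24.
24 ÷ 2 = 12 beats.

12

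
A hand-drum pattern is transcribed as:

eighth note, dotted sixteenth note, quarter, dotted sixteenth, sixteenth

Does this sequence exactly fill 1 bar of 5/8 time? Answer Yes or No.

Yes

One bar of 5/8 = 20 thirty-second notes.
Each duration in thirty-second notes: eighth note = 4; dotted sixteenth note = 3; quarter = 8; dotted sixteenth = 3; sixteenth = 2.
Sum: 4 + 3 + 8 + 3 + 2 = 20.
20 equals 20, so the answer is Yes.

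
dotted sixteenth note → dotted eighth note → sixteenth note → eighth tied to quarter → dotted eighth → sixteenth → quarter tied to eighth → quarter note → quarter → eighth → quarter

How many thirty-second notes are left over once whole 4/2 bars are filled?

7

One bar of 4/2 = 64 thirty-second notes.
Working in thirty-second notes: dotted sixteenth note = 3; dotted eighth note = 6; sixteenth note = 2; eighth tied to quarter (eighth + quarter) = 12; dotted eighth = 6; sixteenth = 2; quarter tied to eighth (quarter + eighth) = 12; quarter note = 8; quarter = 8; eighth = 4; quarter = 8.
Total: 3 + 6 + 2 + 12 + 6 + 2 + 12 + 8 + 8 + 4 + 8 = 71.
71 ÷ 64 = 1 complete bar with 7 thirty-second notes remaining.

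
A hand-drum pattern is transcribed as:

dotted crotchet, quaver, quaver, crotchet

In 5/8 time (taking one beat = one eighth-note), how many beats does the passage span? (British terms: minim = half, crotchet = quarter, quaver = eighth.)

One eighth-note beat = 2 sixteenth notes.
Working in sixteenth notes: dotted crotchet = 6; quaver = 2; quaver = 2; crotchet = 4.
Total: 6 + 2 + 2 + 4 = 14.
14 ÷ 2 = 7 beats.

7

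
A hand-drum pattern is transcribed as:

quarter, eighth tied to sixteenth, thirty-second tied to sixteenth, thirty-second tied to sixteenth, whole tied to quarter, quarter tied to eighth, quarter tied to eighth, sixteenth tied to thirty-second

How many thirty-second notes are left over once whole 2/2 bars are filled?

One bar of 2/2 = 32 thirty-second notes.
Working in thirty-second notes: quarter = 8; eighth tied to sixteenth (eighth + sixteenth) = 6; thirty-second tied to sixteenth (thirty-second + sixteenth) = 3; thirty-second tied to sixteenth (thirty-second + sixteenth) = 3; whole tied to quarter (whole + quarter) = 40; quarter tied to eighth (quarter + eighth) = 12; quarter tied to eighth (quarter + eighth) = 12; sixteenth tied to thirty-second (sixteenth + thirty-second) = 3.
Altogether 8 + 6 + 3 + 3 + 40 + 12 + 12 + 3 = 87.
87 ÷ 32 = 2 complete bars with 23 thirty-second notes remaining.

23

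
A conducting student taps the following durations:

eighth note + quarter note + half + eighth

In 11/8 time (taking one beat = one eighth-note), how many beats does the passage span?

8

One eighth-note beat = 2 sixteenth notes.
Working in sixteenth notes: eighth note = 2; quarter note = 4; half = 8; eighth = 2.
Adding: 2 + 4 + 8 + 2 = 16.
16 ÷ 2 = 8 beats.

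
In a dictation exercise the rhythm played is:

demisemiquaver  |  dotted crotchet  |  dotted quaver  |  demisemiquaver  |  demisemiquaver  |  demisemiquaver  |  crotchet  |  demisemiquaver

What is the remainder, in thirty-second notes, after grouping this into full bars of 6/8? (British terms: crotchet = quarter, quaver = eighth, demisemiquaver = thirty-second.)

One bar of 6/8 = 24 thirty-second notes.
Express everything in thirty-second notes: demisemiquaver = 1; dotted crotchet = 12; dotted quaver = 6; demisemiquaver = 1; demisemiquaver = 1; demisemiquaver = 1; crotchet = 8; demisemiquaver = 1.
Total: 1 + 12 + 6 + 1 + 1 + 1 + 8 + 1 = 31.
31 ÷ 24 = 1 complete bar with 7 thirty-second notes remaining.

7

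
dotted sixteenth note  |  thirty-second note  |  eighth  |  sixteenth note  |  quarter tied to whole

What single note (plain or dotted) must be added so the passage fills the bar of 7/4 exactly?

dotted eighth note

The bar of 7/4 = 56 thirty-second notes.
Each duration in thirty-second notes: dotted sixteenth note = 3; thirty-second note = 1; eighth = 4; sixteenth note = 2; quarter tied to whole (quarter + whole) = 40.
Total: 3 + 1 + 4 + 2 + 40 = 50.
Remaining: 56 − 50 = 6 thirty-second notes, which is a dotted eighth note.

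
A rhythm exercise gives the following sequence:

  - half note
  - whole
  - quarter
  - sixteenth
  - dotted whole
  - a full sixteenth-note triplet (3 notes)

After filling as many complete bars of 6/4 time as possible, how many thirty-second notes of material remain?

One bar of 6/4 = 24 sixteenth notes.
Convert each value to sixteenth notes: half note = 8; whole = 16; quarter = 4; sixteenth = 1; dotted whole = 24; a full sixteenth-note triplet (3 notes) (three triplet sixteenths span one eighth) = 2.
Sum: 8 + 16 + 4 + 1 + 24 + 2 = 55.
55 ÷ 24 = 2 complete bars with 7 sixteenth notes remaining = 14 thirty-second notes.

14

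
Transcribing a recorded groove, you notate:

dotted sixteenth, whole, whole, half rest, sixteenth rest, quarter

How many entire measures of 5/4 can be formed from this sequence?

One bar of 5/4 = 40 thirty-second notes.
In thirty-second notes: dotted sixteenth = 3; whole = 32; whole = 32; half rest = 16; sixteenth rest = 2; quarter = 8.
Adding: 3 + 32 + 32 + 16 + 2 + 8 = 93.
93 ÷ 40 = 2 complete bars with 13 left over.

2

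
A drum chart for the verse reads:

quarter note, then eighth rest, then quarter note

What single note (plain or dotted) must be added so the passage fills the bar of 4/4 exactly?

dotted quarter note

The bar of 4/4 = 8 eighth notes.
In eighth notes: quarter note = 2; eighth rest = 1; quarter note = 2.
Adding: 2 + 1 + 2 = 5.
Remaining: 8 − 5 = 3 eighth notes, which is a dotted quarter note.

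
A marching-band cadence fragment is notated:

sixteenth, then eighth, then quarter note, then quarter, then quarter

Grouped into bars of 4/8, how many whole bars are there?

1

One bar of 4/8 = 8 sixteenth notes.
Working in sixteenth notes: sixteenth = 1; eighth = 2; quarter note = 4; quarter = 4; quarter = 4.
Adding: 1 + 2 + 4 + 4 + 4 = 15.
15 ÷ 8 = 1 complete bar with 7 left over.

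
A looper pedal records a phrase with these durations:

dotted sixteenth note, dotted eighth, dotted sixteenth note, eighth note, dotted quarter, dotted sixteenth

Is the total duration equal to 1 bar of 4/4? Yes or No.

No

One bar of 4/4 = 32 thirty-second notes.
Express everything in thirty-second notes: dotted sixteenth note = 3; dotted eighth = 6; dotted sixteenth note = 3; eighth note = 4; dotted quarter = 12; dotted sixteenth = 3.
Sum: 3 + 6 + 3 + 4 + 12 + 3 = 31.
31 falls short of 32, so the answer is No.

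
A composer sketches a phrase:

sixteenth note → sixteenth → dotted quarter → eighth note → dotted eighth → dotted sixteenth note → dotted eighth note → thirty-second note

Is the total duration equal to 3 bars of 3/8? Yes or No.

Yes

One bar of 3/8 = 12 thirty-second notes, so 3 bars = 36.
Each duration in thirty-second notes: sixteenth note = 2; sixteenth = 2; dotted quarter = 12; eighth note = 4; dotted eighth = 6; dotted sixteenth note = 3; dotted eighth note = 6; thirty-second note = 1.
Total: 2 + 2 + 12 + 4 + 6 + 3 + 6 + 1 = 36.
36 equals 36, so the answer is Yes.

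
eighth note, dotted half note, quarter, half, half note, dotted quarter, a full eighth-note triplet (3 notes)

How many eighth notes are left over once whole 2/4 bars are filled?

2

One bar of 2/4 = 4 eighth notes.
In eighth notes: eighth note = 1; dotted half note = 6; quarter = 2; half = 4; half note = 4; dotted quarter = 3; a full eighth-note triplet (3 notes) (three triplet eighths span one quarter) = 2.
Total: 1 + 6 + 2 + 4 + 4 + 3 + 2 = 22.
22 ÷ 4 = 5 complete bars with 2 eighth notes remaining.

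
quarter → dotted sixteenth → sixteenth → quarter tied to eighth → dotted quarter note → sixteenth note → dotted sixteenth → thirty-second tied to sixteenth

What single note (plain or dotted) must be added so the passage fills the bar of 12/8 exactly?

dotted sixteenth note

The bar of 12/8 = 48 thirty-second notes.
Working in thirty-second notes: quarter = 8; dotted sixteenth = 3; sixteenth = 2; quarter tied to eighth (quarter + eighth) = 12; dotted quarter note = 12; sixteenth note = 2; dotted sixteenth = 3; thirty-second tied to sixteenth (thirty-second + sixteenth) = 3.
Adding: 8 + 3 + 2 + 12 + 12 + 2 + 3 + 3 = 45.
Remaining: 48 − 45 = 3 thirty-second notes, which is a dotted sixteenth note.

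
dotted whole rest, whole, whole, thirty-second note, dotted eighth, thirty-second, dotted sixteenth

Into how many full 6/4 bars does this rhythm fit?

One bar of 6/4 = 48 thirty-second notes.
In thirty-second notes: dotted whole rest = 48; whole = 32; whole = 32; thirty-second note = 1; dotted eighth = 6; thirty-second = 1; dotted sixteenth = 3.
Total: 48 + 32 + 32 + 1 + 6 + 1 + 3 = 123.
123 ÷ 48 = 2 complete bars with 27 left over.

2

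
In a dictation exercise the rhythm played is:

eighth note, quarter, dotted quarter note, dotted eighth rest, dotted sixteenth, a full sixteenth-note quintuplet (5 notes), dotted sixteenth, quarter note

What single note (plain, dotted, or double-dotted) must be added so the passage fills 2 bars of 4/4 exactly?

2 bars of 4/4 = 64 thirty-second notes.
In thirty-second notes: eighth note = 4; quarter = 8; dotted quarter note = 12; dotted eighth rest = 6; dotted sixteenth = 3; a full sixteenth-note quintuplet (5 notes) (five quintuplet sixteenths span one quarter) = 8; dotted sixteenth = 3; quarter note = 8.
Adding: 4 + 8 + 12 + 6 + 3 + 8 + 3 + 8 = 52.
Remaining: 64 − 52 = 12 thirty-second notes, which is a dotted quarter note.

dotted quarter note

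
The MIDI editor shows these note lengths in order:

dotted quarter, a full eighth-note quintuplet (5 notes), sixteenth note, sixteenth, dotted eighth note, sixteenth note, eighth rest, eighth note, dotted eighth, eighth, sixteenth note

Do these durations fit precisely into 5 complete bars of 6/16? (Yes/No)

One bar of 6/16 = 6 sixteenth notes, so 5 bars = 30.
Each duration in sixteenth notes: dotted quarter = 6; a full eighth-note quintuplet (5 notes) (five quintuplet eighths span one half) = 8; sixteenth note = 1; sixteenth = 1; dotted eighth note = 3; sixteenth note = 1; eighth rest = 2; eighth note = 2; dotted eighth = 3; eighth = 2; sixteenth note = 1.
Sum: 6 + 8 + 1 + 1 + 3 + 1 + 2 + 2 + 3 + 2 + 1 = 30.
30 equals 30, so the answer is Yes.

Yes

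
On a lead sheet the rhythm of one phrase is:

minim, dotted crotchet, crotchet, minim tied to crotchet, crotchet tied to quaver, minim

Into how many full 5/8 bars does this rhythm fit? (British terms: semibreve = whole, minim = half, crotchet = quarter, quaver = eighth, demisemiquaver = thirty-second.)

One bar of 5/8 = 5 eighth notes.
Each duration in eighth notes: minim = 4; dotted crotchet = 3; crotchet = 2; minim tied to crotchet (minim + crotchet) = 6; crotchet tied to quaver (crotchet + quaver) = 3; minim = 4.
Sum: 4 + 3 + 2 + 6 + 3 + 4 = 22.
22 ÷ 5 = 4 complete bars with 2 left over.

4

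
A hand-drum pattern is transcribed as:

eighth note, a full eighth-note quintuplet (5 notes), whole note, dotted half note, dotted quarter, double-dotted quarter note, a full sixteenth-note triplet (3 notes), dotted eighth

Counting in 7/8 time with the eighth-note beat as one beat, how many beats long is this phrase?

28

One eighth-note beat = 2 sixteenth notes.
Convert each value to sixteenth notes: eighth note = 2; a full eighth-note quintuplet (5 notes) (five quintuplet eighths span one half) = 8; whole note = 16; dotted half note = 12; dotted quarter = 6; double-dotted quarter note = 7; a full sixteenth-note triplet (3 notes) (three triplet sixteenths span one eighth) = 2; dotted eighth = 3.
Adding: 2 + 8 + 16 + 12 + 6 + 7 + 2 + 3 = 56.
56 ÷ 2 = 28 beats.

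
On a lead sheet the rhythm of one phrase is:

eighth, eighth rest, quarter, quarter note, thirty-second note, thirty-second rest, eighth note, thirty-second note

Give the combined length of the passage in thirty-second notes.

31

Each duration in thirty-second notes: eighth = 4; eighth rest = 4; quarter = 8; quarter note = 8; thirty-second note = 1; thirty-second rest = 1; eighth note = 4; thirty-second note = 1.
Total: 4 + 4 + 8 + 8 + 1 + 1 + 4 + 1 = 31 thirty-second notes.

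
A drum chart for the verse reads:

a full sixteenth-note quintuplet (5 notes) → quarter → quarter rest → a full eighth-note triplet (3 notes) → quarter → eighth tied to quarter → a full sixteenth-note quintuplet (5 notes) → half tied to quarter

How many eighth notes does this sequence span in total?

In eighth notes: a full sixteenth-note quintuplet (5 notes) (five quintuplet sixteenths span one quarter) = 2; quarter = 2; quarter rest = 2; a full eighth-note triplet (3 notes) (three triplet eighths span one quarter) = 2; quarter = 2; eighth tied to quarter (eighth + quarter) = 3; a full sixteenth-note quintuplet (5 notes) (five quintuplet sixteenths span one quarter) = 2; half tied to quarter (half + quarter) = 6.
Total: 2 + 2 + 2 + 2 + 2 + 3 + 2 + 6 = 21 eighth notes.

21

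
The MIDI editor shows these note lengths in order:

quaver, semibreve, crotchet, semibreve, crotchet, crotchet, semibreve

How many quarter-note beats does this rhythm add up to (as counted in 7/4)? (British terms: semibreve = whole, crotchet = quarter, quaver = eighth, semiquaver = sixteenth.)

One quarter-note beat = 2 eighth notes.
In eighth notes: quaver = 1; semibreve = 8; crotchet = 2; semibreve = 8; crotchet = 2; crotchet = 2; semibreve = 8.
Adding: 1 + 8 + 2 + 8 + 2 + 2 + 8 = 31.
31 ÷ 2 = 15.5 beats.

15.5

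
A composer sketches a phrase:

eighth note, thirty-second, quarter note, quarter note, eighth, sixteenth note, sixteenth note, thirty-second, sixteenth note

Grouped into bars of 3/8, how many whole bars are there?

2

One bar of 3/8 = 12 thirty-second notes.
Express everything in thirty-second notes: eighth note = 4; thirty-second = 1; quarter note = 8; quarter note = 8; eighth = 4; sixteenth note = 2; sixteenth note = 2; thirty-second = 1; sixteenth note = 2.
Sum: 4 + 1 + 8 + 8 + 4 + 2 + 2 + 1 + 2 = 32.
32 ÷ 12 = 2 complete bars with 8 left over.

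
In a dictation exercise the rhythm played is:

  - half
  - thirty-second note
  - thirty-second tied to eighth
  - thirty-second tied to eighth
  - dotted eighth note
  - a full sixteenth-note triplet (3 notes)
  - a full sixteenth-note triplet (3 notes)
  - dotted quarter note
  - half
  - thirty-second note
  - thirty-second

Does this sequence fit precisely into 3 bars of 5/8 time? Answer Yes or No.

One bar of 5/8 = 20 thirty-second notes, so 3 bars = 60.
In thirty-second notes: half = 16; thirty-second note = 1; thirty-second tied to eighth (thirty-second + eighth) = 5; thirty-second tied to eighth (thirty-second + eighth) = 5; dotted eighth note = 6; a full sixteenth-note triplet (3 notes) (three triplet sixteenths span one eighth) = 4; a full sixteenth-note triplet (3 notes) (three triplet sixteenths span one eighth) = 4; dotted quarter note = 12; half = 16; thirty-second note = 1; thirty-second = 1.
Adding: 16 + 1 + 5 + 5 + 6 + 4 + 4 + 12 + 16 + 1 + 1 = 71.
71 exceeds 60, so the answer is No.

No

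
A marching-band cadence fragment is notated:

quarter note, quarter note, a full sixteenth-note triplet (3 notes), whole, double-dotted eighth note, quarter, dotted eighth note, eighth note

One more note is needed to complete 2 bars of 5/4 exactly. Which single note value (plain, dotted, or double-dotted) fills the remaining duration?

dotted sixteenth note

2 bars of 5/4 = 80 thirty-second notes.
Convert each value to thirty-second notes: quarter note = 8; quarter note = 8; a full sixteenth-note triplet (3 notes) (three triplet sixteenths span one eighth) = 4; whole = 32; double-dotted eighth note = 7; quarter = 8; dotted eighth note = 6; eighth note = 4.
Sum: 8 + 8 + 4 + 32 + 7 + 8 + 6 + 4 = 77.
Remaining: 80 − 77 = 3 thirty-second notes, which is a dotted sixteenth note.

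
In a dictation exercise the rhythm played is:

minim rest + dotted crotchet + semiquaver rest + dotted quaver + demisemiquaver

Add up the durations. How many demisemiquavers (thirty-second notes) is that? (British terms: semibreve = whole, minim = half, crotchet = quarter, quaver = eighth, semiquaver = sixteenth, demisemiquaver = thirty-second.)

37

Convert each value to thirty-second notes: minim rest = 16; dotted crotchet = 12; semiquaver rest = 2; dotted quaver = 6; demisemiquaver = 1.
Altogether 16 + 12 + 2 + 6 + 1 = 37 thirty-second notes.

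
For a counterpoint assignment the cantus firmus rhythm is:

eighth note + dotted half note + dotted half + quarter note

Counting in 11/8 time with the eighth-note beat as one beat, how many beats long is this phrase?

15

One eighth-note beat = 2 sixteenth notes.
Working in sixteenth notes: eighth note = 2; dotted half note = 12; dotted half = 12; quarter note = 4.
Adding: 2 + 12 + 12 + 4 = 30.
30 ÷ 2 = 15 beats.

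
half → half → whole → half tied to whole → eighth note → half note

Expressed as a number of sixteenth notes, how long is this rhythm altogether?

66

Each duration in sixteenth notes: half = 8; half = 8; whole = 16; half tied to whole (half + whole) = 24; eighth note = 2; half note = 8.
Altogether 8 + 8 + 16 + 24 + 2 + 8 = 66 sixteenth notes.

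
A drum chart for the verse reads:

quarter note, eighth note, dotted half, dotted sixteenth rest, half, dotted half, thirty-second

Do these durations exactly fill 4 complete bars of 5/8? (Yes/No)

Yes

One bar of 5/8 = 20 thirty-second notes, so 4 bars = 80.
Express everything in thirty-second notes: quarter note = 8; eighth note = 4; dotted half = 24; dotted sixteenth rest = 3; half = 16; dotted half = 24; thirty-second = 1.
Adding: 8 + 4 + 24 + 3 + 16 + 24 + 1 = 80.
80 equals 80, so the answer is Yes.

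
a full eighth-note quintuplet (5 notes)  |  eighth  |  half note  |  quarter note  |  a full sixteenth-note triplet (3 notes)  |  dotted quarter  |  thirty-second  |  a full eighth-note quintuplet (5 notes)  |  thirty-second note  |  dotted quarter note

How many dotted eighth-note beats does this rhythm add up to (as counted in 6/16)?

15

One dotted eighth-note beat = 6 thirty-second notes.
Working in thirty-second notes: a full eighth-note quintuplet (5 notes) (five quintuplet eighths span one half) = 16; eighth = 4; half note = 16; quarter note = 8; a full sixteenth-note triplet (3 notes) (three triplet sixteenths span one eighth) = 4; dotted quarter = 12; thirty-second = 1; a full eighth-note quintuplet (5 notes) (five quintuplet eighths span one half) = 16; thirty-second note = 1; dotted quarter note = 12.
Total: 16 + 4 + 16 + 8 + 4 + 12 + 1 + 16 + 1 + 12 = 90.
90 ÷ 6 = 15 beats.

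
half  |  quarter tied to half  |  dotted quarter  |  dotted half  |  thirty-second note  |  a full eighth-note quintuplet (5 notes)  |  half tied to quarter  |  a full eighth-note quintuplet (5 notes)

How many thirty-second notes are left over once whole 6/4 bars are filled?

37

One bar of 6/4 = 48 thirty-second notes.
Express everything in thirty-second notes: half = 16; quarter tied to half (quarter + half) = 24; dotted quarter = 12; dotted half = 24; thirty-second note = 1; a full eighth-note quintuplet (5 notes) (five quintuplet eighths span one half) = 16; half tied to quarter (half + quarter) = 24; a full eighth-note quintuplet (5 notes) (five quintuplet eighths span one half) = 16.
Total: 16 + 24 + 12 + 24 + 1 + 16 + 24 + 16 = 133.
133 ÷ 48 = 2 complete bars with 37 thirty-second notes remaining.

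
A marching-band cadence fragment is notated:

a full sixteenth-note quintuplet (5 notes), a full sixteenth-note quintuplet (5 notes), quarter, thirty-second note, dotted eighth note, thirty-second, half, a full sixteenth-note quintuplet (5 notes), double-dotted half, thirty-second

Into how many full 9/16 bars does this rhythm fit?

One bar of 9/16 = 18 thirty-second notes.
Express everything in thirty-second notes: a full sixteenth-note quintuplet (5 notes) (five quintuplet sixteenths span one quarter) = 8; a full sixteenth-note quintuplet (5 notes) (five quintuplet sixteenths span one quarter) = 8; quarter = 8; thirty-second note = 1; dotted eighth note = 6; thirty-second = 1; half = 16; a full sixteenth-note quintuplet (5 notes) (five quintuplet sixteenths span one quarter) = 8; double-dotted half = 28; thirty-second = 1.
Altogether 8 + 8 + 8 + 1 + 6 + 1 + 16 + 8 + 28 + 1 = 85.
85 ÷ 18 = 4 complete bars with 13 left over.

4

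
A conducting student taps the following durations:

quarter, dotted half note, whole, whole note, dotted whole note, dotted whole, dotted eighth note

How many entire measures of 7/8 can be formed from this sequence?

One bar of 7/8 = 14 sixteenth notes.
Convert each value to sixteenth notes: quarter = 4; dotted half note = 12; whole = 16; whole note = 16; dotted whole note = 24; dotted whole = 24; dotted eighth note = 3.
Total: 4 + 12 + 16 + 16 + 24 + 24 + 3 = 99.
99 ÷ 14 = 7 complete bars with 1 left over.

7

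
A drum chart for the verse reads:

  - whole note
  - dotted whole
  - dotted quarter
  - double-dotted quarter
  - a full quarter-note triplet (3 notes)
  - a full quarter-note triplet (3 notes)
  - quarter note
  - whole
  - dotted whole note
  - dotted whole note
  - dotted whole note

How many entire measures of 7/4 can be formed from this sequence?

One bar of 7/4 = 28 sixteenth notes.
Convert each value to sixteenth notes: whole note = 16; dotted whole = 24; dotted quarter = 6; double-dotted quarter = 7; a full quarter-note triplet (3 notes) (three triplet quarters span one half) = 8; a full quarter-note triplet (3 notes) (three triplet quarters span one half) = 8; quarter note = 4; whole = 16; dotted whole note = 24; dotted whole note = 24; dotted whole note = 24.
Total: 16 + 24 + 6 + 7 + 8 + 8 + 4 + 16 + 24 + 24 + 24 = 161.
161 ÷ 28 = 5 complete bars with 21 left over.

5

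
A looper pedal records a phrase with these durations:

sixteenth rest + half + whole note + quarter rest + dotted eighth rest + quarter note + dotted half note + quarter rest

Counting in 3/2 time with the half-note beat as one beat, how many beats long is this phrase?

One half-note beat = 8 sixteenth notes.
Working in sixteenth notes: sixteenth rest = 1; half = 8; whole note = 16; quarter rest = 4; dotted eighth rest = 3; quarter note = 4; dotted half note = 12; quarter rest = 4.
Altogether 1 + 8 + 16 + 4 + 3 + 4 + 12 + 4 = 52.
52 ÷ 8 = 6.5 beats.

6.5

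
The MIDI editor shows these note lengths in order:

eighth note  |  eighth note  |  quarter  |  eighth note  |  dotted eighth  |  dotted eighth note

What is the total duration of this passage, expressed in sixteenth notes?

16

Convert each value to sixteenth notes: eighth note = 2; eighth note = 2; quarter = 4; eighth note = 2; dotted eighth = 3; dotted eighth note = 3.
Total: 2 + 2 + 4 + 2 + 3 + 3 = 16 sixteenth notes.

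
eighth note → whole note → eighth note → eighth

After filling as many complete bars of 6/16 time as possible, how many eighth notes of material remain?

One bar of 6/16 = 3 eighth notes.
Each duration in eighth notes: eighth note = 1; whole note = 8; eighth note = 1; eighth = 1.
Sum: 1 + 8 + 1 + 1 = 11.
11 ÷ 3 = 3 complete bars with 2 eighth notes remaining.

2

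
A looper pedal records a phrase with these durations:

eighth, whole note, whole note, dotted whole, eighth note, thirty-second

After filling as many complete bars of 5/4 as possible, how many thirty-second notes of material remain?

One bar of 5/4 = 40 thirty-second notes.
Convert each value to thirty-second notes: eighth = 4; whole note = 32; whole note = 32; dotted whole = 48; eighth note = 4; thirty-second = 1.
Altogether 4 + 32 + 32 + 48 + 4 + 1 = 121.
121 ÷ 40 = 3 complete bars with 1 thirty-second note remaining.

1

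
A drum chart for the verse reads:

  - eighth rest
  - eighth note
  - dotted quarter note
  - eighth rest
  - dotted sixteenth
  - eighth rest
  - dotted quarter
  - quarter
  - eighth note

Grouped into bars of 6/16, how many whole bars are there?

4

One bar of 6/16 = 12 thirty-second notes.
Convert each value to thirty-second notes: eighth rest = 4; eighth note = 4; dotted quarter note = 12; eighth rest = 4; dotted sixteenth = 3; eighth rest = 4; dotted quarter = 12; quarter = 8; eighth note = 4.
Altogether 4 + 4 + 12 + 4 + 3 + 4 + 12 + 8 + 4 = 55.
55 ÷ 12 = 4 complete bars with 7 left over.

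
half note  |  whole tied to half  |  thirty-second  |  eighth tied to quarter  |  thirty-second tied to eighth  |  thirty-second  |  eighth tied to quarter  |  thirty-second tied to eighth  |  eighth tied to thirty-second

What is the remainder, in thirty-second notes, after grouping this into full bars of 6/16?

9

One bar of 6/16 = 12 thirty-second notes.
Express everything in thirty-second notes: half note = 16; whole tied to half (whole + half) = 48; thirty-second = 1; eighth tied to quarter (eighth + quarter) = 12; thirty-second tied to eighth (thirty-second + eighth) = 5; thirty-second = 1; eighth tied to quarter (eighth + quarter) = 12; thirty-second tied to eighth (thirty-second + eighth) = 5; eighth tied to thirty-second (eighth + thirty-second) = 5.
Adding: 16 + 48 + 1 + 12 + 5 + 1 + 12 + 5 + 5 = 105.
105 ÷ 12 = 8 complete bars with 9 thirty-second notes remaining.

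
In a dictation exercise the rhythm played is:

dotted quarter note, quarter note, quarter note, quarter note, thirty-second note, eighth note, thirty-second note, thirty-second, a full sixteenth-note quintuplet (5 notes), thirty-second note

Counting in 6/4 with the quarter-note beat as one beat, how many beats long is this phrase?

6.5

One quarter-note beat = 8 thirty-second notes.
Convert each value to thirty-second notes: dotted quarter note = 12; quarter note = 8; quarter note = 8; quarter note = 8; thirty-second note = 1; eighth note = 4; thirty-second note = 1; thirty-second = 1; a full sixteenth-note quintuplet (5 notes) (five quintuplet sixteenths span one quarter) = 8; thirty-second note = 1.
Altogether 12 + 8 + 8 + 8 + 1 + 4 + 1 + 1 + 8 + 1 = 52.
52 ÷ 8 = 6.5 beats.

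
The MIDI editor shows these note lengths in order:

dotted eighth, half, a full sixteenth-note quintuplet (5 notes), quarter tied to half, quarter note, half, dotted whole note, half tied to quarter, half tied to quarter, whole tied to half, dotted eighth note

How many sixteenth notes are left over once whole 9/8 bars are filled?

One bar of 9/8 = 18 sixteenth notes.
Each duration in sixteenth notes: dotted eighth = 3; half = 8; a full sixteenth-note quintuplet (5 notes) (five quintuplet sixteenths span one quarter) = 4; quarter tied to half (quarter + half) = 12; quarter note = 4; half = 8; dotted whole note = 24; half tied to quarter (half + quarter) = 12; half tied to quarter (half + quarter) = 12; whole tied to half (whole + half) = 24; dotted eighth note = 3.
Altogether 3 + 8 + 4 + 12 + 4 + 8 + 24 + 12 + 12 + 24 + 3 = 114.
114 ÷ 18 = 6 complete bars with 6 sixteenth notes remaining.

6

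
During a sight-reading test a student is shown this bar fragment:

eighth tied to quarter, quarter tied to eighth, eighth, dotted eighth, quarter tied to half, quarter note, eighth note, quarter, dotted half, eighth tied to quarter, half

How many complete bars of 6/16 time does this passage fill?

One bar of 6/16 = 6 sixteenth notes.
Working in sixteenth notes: eighth tied to quarter (eighth + quarter) = 6; quarter tied to eighth (quarter + eighth) = 6; eighth = 2; dotted eighth = 3; quarter tied to half (quarter + half) = 12; quarter note = 4; eighth note = 2; quarter = 4; dotted half = 12; eighth tied to quarter (eighth + quarter) = 6; half = 8.
Total: 6 + 6 + 2 + 3 + 12 + 4 + 2 + 4 + 12 + 6 + 8 = 65.
65 ÷ 6 = 10 complete bars with 5 left over.

10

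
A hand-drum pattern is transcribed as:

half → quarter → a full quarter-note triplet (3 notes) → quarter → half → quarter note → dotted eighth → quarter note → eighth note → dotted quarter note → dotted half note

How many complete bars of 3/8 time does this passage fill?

10

One bar of 3/8 = 6 sixteenth notes.
Each duration in sixteenth notes: half = 8; quarter = 4; a full quarter-note triplet (3 notes) (three triplet quarters span one half) = 8; quarter = 4; half = 8; quarter note = 4; dotted eighth = 3; quarter note = 4; eighth note = 2; dotted quarter note = 6; dotted half note = 12.
Altogether 8 + 4 + 8 + 4 + 8 + 4 + 3 + 4 + 2 + 6 + 12 = 63.
63 ÷ 6 = 10 complete bars with 3 left over.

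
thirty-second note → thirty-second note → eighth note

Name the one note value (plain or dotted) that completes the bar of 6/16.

dotted eighth note

The bar of 6/16 = 12 thirty-second notes.
Express everything in thirty-second notes: thirty-second note = 1; thirty-second note = 1; eighth note = 4.
Total: 1 + 1 + 4 = 6.
Remaining: 12 − 6 = 6 thirty-second notes, which is a dotted eighth note.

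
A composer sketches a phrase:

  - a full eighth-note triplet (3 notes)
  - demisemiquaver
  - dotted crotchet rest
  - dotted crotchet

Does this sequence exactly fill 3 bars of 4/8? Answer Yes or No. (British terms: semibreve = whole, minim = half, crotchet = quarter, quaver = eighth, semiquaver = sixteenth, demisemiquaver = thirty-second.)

No

One bar of 4/8 = 16 thirty-second notes, so 3 bars = 48.
Working in thirty-second notes: a full eighth-note triplet (3 notes) (three triplet eighths span one quarter) = 8; demisemiquaver = 1; dotted crotchet rest = 12; dotted crotchet = 12.
Sum: 8 + 1 + 12 + 12 = 33.
33 falls short of 48, so the answer is No.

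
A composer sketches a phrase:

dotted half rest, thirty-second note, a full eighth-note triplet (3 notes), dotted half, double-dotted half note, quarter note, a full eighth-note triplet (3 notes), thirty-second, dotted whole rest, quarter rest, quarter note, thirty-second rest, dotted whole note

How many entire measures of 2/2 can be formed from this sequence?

One bar of 2/2 = 32 thirty-second notes.
Convert each value to thirty-second notes: dotted half rest = 24; thirty-second note = 1; a full eighth-note triplet (3 notes) (three triplet eighths span one quarter) = 8; dotted half = 24; double-dotted half note = 28; quarter note = 8; a full eighth-note triplet (3 notes) (three triplet eighths span one quarter) = 8; thirty-second = 1; dotted whole rest = 48; quarter rest = 8; quarter note = 8; thirty-second rest = 1; dotted whole note = 48.
Altogether 24 + 1 + 8 + 24 + 28 + 8 + 8 + 1 + 48 + 8 + 8 + 1 + 48 = 215.
215 ÷ 32 = 6 complete bars with 23 left over.

6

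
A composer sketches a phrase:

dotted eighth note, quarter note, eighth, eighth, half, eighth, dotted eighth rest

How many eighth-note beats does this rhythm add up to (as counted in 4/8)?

One eighth-note beat = 2 sixteenth notes.
Convert each value to sixteenth notes: dotted eighth note = 3; quarter note = 4; eighth = 2; eighth = 2; half = 8; eighth = 2; dotted eighth rest = 3.
Adding: 3 + 4 + 2 + 2 + 8 + 2 + 3 = 24.
24 ÷ 2 = 12 beats.

12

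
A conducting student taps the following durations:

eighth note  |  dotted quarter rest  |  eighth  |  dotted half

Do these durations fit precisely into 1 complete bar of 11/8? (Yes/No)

Yes

One bar of 11/8 = 11 eighth notes.
Convert each value to eighth notes: eighth note = 1; dotted quarter rest = 3; eighth = 1; dotted half = 6.
Altogether 1 + 3 + 1 + 6 = 11.
11 equals 11, so the answer is Yes.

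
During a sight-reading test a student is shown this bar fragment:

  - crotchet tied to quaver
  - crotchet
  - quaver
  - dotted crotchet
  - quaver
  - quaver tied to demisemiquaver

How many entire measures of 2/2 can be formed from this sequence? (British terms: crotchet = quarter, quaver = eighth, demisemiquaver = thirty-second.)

One bar of 2/2 = 32 thirty-second notes.
Each duration in thirty-second notes: crotchet tied to quaver (crotchet + quaver) = 12; crotchet = 8; quaver = 4; dotted crotchet = 12; quaver = 4; quaver tied to demisemiquaver (quaver + demisemiquaver) = 5.
Adding: 12 + 8 + 4 + 12 + 4 + 5 = 45.
45 ÷ 32 = 1 complete bar with 13 left over.

1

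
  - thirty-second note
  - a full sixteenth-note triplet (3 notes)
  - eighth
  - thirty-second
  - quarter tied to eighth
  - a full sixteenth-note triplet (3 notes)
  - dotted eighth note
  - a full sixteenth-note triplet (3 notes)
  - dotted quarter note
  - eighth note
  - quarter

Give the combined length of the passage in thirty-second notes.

Working in thirty-second notes: thirty-second note = 1; a full sixteenth-note triplet (3 notes) (three triplet sixteenths span one eighth) = 4; eighth = 4; thirty-second = 1; quarter tied to eighth (quarter + eighth) = 12; a full sixteenth-note triplet (3 notes) (three triplet sixteenths span one eighth) = 4; dotted eighth note = 6; a full sixteenth-note triplet (3 notes) (three triplet sixteenths span one eighth) = 4; dotted quarter note = 12; eighth note = 4; quarter = 8.
Altogether 1 + 4 + 4 + 1 + 12 + 4 + 6 + 4 + 12 + 4 + 8 = 60 thirty-second notes.

60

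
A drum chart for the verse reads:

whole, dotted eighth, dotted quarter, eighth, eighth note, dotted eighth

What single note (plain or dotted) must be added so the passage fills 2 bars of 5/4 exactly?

2 bars of 5/4 = 40 sixteenth notes.
Each duration in sixteenth notes: whole = 16; dotted eighth = 3; dotted quarter = 6; eighth = 2; eighth note = 2; dotted eighth = 3.
Total: 16 + 3 + 6 + 2 + 2 + 3 = 32.
Remaining: 40 − 32 = 8 sixteenth notes, which is a half note.

half note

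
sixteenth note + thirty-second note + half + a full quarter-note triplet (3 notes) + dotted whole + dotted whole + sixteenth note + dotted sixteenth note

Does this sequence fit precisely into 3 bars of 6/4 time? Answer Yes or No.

One bar of 6/4 = 48 thirty-second notes, so 3 bars = 144.
Working in thirty-second notes: sixteenth note = 2; thirty-second note = 1; half = 16; a full quarter-note triplet (3 notes) (three triplet quarters span one half) = 16; dotted whole = 48; dotted whole = 48; sixteenth note = 2; dotted sixteenth note = 3.
Sum: 2 + 1 + 16 + 16 + 48 + 48 + 2 + 3 = 136.
136 falls short of 144, so the answer is No.

No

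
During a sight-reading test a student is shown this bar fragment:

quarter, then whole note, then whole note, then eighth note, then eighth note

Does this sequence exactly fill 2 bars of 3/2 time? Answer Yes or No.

One bar of 3/2 = 12 eighth notes, so 2 bars = 24.
Convert each value to eighth notes: quarter = 2; whole note = 8; whole note = 8; eighth note = 1; eighth note = 1.
Adding: 2 + 8 + 8 + 1 + 1 = 20.
20 falls short of 24, so the answer is No.

No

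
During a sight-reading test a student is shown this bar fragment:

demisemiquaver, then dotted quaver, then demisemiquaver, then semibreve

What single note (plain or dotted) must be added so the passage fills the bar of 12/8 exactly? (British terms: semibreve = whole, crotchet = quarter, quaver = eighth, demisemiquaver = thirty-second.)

quarter note

The bar of 12/8 = 48 thirty-second notes.
Each duration in thirty-second notes: demisemiquaver = 1; dotted quaver = 6; demisemiquaver = 1; semibreve = 32.
Altogether 1 + 6 + 1 + 32 = 40.
Remaining: 48 − 40 = 8 thirty-second notes, which is a quarter note.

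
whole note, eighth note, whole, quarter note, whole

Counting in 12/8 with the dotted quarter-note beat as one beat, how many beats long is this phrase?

9

One dotted quarter-note beat = 3 eighth notes.
Working in eighth notes: whole note = 8; eighth note = 1; whole = 8; quarter note = 2; whole = 8.
Sum: 8 + 1 + 8 + 2 + 8 = 27.
27 ÷ 3 = 9 beats.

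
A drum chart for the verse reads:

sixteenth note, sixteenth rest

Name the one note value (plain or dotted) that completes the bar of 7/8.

The bar of 7/8 = 14 sixteenth notes.
Working in sixteenth notes: sixteenth note = 1; sixteenth rest = 1.
Adding: 1 + 1 = 2.
Remaining: 14 − 2 = 12 sixteenth notes, which is a dotted half note.

dotted half note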